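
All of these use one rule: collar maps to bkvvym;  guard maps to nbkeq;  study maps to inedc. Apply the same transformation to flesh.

rcovp

The word is reversed, then every letter is shifted forward by 10.
Applying it to flesh: reverse → hself; then shift: h+10=r, s+10=c, e+10=o, l+10=v, f+10=p.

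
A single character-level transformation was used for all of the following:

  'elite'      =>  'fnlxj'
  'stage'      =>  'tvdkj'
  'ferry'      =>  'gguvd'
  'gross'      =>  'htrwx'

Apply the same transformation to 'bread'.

cthei

In elite: e→f is +1, l→n is +2, i→l is +3, t→x is +4 — the shift increases by 1 each position. Each letter shifts forward by (position + 1), i.e. 1, 2, 3, … — the shift grows by one for each successive letter.
On bread: b+1=c, r+2=t, e+3=h, a+4=e, d+5=i.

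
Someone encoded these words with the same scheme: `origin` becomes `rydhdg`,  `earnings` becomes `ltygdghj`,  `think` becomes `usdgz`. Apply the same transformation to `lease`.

kltjl

o(14)→r(17) and r(17)→y(24) fit y≡11x+19 (mod 26); the inverse of 11 mod 26 is 19. Each letter's alphabet position (a=0..z=25) is mapped through 11·x+19 mod 26 — an affine cipher.
For lease: l(11)→11·11+19≡10=k; e(4)→11·4+19≡11=l; a(0)→11·0+19≡19=t; s(18)→11·18+19≡9=j; e(4)→11·4+19≡11=l (all mod 26).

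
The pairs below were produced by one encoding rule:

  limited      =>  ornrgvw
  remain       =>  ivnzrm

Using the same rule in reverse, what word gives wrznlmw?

Each letter is replaced by its mirror in the alphabet: a↔z, b↔y, c↔x, and so on (the Atbash cipher).
Undoing it on wrznlmw: w↔d, r↔i, z↔a, n↔m, l↔o, m↔n, w↔d.

diamond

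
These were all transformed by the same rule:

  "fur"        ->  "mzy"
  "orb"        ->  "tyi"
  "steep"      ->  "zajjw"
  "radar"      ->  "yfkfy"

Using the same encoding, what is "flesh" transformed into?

msjzo

The shift depends on letter class: consonant f→m is +7, but vowel u→z is +5. Vowels shift forward by 5 and consonants shift forward by 7.
For flesh: f(cons)+7=m, l(cons)+7=s, e(vowel)+5=j, s(cons)+7=z, h(cons)+7=o.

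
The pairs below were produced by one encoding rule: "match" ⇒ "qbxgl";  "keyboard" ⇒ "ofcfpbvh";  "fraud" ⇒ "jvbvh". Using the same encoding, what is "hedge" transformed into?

Vowels shift forward by 1 and consonants shift forward by 4.
For hedge: h(cons)+4=l, e(vowel)+1=f, d(cons)+4=h, g(cons)+4=k, e(vowel)+1=f.

lfhkf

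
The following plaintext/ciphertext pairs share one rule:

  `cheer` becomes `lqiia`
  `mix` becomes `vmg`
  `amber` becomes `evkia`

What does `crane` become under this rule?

The shift depends on letter class: consonant c→l is +9, but vowel e→i is +4. The rule splits by letter class: vowels +4, consonants +9.
For crane: c(cons)+9=l, r(cons)+9=a, a(vowel)+4=e, n(cons)+9=w, e(vowel)+4=i.

laewi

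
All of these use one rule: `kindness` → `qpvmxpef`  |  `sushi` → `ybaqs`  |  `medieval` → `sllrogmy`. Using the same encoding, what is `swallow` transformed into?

ydiuvzi

The shift increases by 1 at each position, starting from +6: 6, 7, 8, ….
For swallow: s+6=y, w+7=d, a+8=i, l+9=u, l+10=v, o+11=z, w+12=i.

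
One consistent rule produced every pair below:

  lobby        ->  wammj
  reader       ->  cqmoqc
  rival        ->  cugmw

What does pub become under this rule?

Two shifts are in play — +12 for a/e/i/o/u, +11 for every other letter.
On pub: p(cons)+11=a, u(vowel)+12=g, b(cons)+11=m.

agm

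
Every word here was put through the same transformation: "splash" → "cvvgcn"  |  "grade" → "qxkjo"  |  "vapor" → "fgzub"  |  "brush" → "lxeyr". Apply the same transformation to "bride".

lxsjo

Shifts by position in splash: pos 0: s→c (+10), pos 1: p→v (+6), pos 2: l→v (+10), pos 3: a→g (+6) — repeating every 2. A repeating key of period 2 is used — shifts +10, +6 over and over.
For bride: b+10=l, r+6=x, i+10=s, d+6=j, e+10=o.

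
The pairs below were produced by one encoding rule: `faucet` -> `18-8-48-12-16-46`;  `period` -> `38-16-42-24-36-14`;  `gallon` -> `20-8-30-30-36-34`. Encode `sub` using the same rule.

f(#6)→18 and a(#1)→8: differences scale by 2, so n = 2·pos + 6. Each letter becomes 2×(its alphabet position, a=1..z=26) + 6.
Applying it to sub: s=19→44, u=21→48, b=2→10.

44-48-10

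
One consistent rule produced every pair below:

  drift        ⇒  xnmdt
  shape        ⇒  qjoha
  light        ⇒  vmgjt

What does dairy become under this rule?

d(3)→x(23) and r(17)→n(13) fit y≡3x+14 (mod 26); the inverse of 3 mod 26 is 9. Each letter's alphabet position (a=0..z=25) is mapped through 3·x+14 mod 26 — an affine cipher.
On dairy: d(3)→3·3+14≡23=x; a(0)→3·0+14≡14=o; i(8)→3·8+14≡12=m; r(17)→3·17+14≡13=n; y(24)→3·24+14≡8=i (all mod 26).

xomni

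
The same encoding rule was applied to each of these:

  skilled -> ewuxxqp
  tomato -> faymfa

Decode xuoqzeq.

license

Compare letters: s→e is +12, k→w is +12, i→u is +12 — a constant shift. Each letter is shifted forward by 12 in the alphabet (a Caesar shift of +12).
Decoding xuoqzeq: x−12=l, u−12=i, o−12=c, q−12=e, z−12=n, e−12=s, q−12=e.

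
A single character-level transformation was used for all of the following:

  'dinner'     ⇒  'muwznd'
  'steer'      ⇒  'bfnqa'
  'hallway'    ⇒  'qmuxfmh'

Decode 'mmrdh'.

dairy

Shifts by position in dinner: pos 0: d→m (+9), pos 1: i→u (+12), pos 2: n→w (+9), pos 3: n→z (+12) — repeating every 2. A repeating key of period 2 is used — shifts +9, +12 over and over.
Undoing it on mmrdh: m−9=d, m−12=a, r−9=i, d−12=r, h−9=y.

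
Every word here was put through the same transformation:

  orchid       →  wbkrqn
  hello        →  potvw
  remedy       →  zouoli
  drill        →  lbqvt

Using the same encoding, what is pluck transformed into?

xvcms

Shifts by position in orchid: pos 0: o→w (+8), pos 1: r→b (+10), pos 2: c→k (+8), pos 3: h→r (+10) — repeating every 2. It's a Vigenère-style cipher with numeric key [8,10]: position i shifts by key[i mod 2].
For pluck: p+8=x, l+10=v, u+8=c, c+10=m, k+8=s.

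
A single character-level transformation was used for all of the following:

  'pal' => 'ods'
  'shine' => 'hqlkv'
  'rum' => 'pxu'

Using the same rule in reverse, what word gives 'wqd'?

ant

Read the word backwards and shift each letter +3.
Decoding wqd: shift back: w−3=t, q−3=n, d−3=a → tna; then reverse → ant.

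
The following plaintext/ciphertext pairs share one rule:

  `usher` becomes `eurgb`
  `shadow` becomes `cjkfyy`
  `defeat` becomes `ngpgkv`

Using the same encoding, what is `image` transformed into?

Shifts by position in usher: pos 0: u→e (+10), pos 1: s→u (+2), pos 2: h→r (+10), pos 3: e→g (+2) — repeating every 2. The shifts repeat in a cycle of length 2: positions 0,1,… shift by +10, +2, then the pattern repeats.
Applying it to image: i+10=s, m+2=o, a+10=k, g+2=i, e+10=o.

sokio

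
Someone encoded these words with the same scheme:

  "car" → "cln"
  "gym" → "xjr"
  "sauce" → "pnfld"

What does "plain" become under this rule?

The output letters match the input read backwards, each shifted +11: car reversed is rac. The word is reversed, then every letter is shifted forward by 11.
For plain: reverse → nialp; then shift: n+11=y, i+11=t, a+11=l, l+11=w, p+11=a.

ytlwa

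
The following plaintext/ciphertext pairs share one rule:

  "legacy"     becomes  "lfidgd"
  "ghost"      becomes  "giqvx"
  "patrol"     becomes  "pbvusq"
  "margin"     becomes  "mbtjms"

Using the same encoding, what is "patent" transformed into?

In legacy: l→l is +0, e→f is +1, g→i is +2, a→d is +3 — the shift increases by 1 each position. Each letter shifts forward by its position index (0, 1, 2, …) — the shift grows by one for each successive letter.
On patent: p+0=p, a+1=b, t+2=v, e+3=h, n+4=r, t+5=y.

pbvhry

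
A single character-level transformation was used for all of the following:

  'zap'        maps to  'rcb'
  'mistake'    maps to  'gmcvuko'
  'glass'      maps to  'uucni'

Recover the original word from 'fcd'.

The output letters match the input read backwards, each shifted +2: zap reversed is paz. The word is reversed, then every letter is shifted forward by 2.
Undoing it on fcd: shift back: f−2=d, c−2=a, d−2=b → dab; then reverse → bad.

bad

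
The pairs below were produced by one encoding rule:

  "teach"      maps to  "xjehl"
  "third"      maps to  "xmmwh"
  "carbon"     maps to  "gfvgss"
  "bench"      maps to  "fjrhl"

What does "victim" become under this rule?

Shifts by position in teach: pos 0: t→x (+4), pos 1: e→j (+5), pos 2: a→e (+4), pos 3: c→h (+5) — repeating every 2. The shifts repeat in a cycle of length 2: positions 0,1,… shift by +4, +5, then the pattern repeats.
Applying it to victim: v+4=z, i+5=n, c+4=g, t+5=y, i+4=m, m+5=r.

zngymr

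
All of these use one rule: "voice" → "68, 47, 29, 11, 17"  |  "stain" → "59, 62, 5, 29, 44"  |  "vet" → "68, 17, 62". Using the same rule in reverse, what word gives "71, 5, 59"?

was

v(#22)→68 and o(#15)→47: differences scale by 3, so n = 3·pos + 2. With a=1..z=26, the number is 3·pos + 2.
Reversing it on 71, 5, 59: 71→(71−2)÷3=23=w, 5→(5−2)÷3=1=a, 59→(59−2)÷3=19=s.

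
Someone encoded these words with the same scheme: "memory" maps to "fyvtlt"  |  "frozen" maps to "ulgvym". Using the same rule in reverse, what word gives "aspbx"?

The output letters match the input read backwards, each shifted +7: memory reversed is yromem. The word is reversed, then every letter is shifted forward by 7.
Decoding aspbx: shift back: a−7=t, s−7=l, p−7=i, b−7=u, x−7=q → tliuq; then reverse → quilt.

quilt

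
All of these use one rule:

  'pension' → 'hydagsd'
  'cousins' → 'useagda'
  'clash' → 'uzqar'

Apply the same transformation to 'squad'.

aweqj

Treating letters as 0–25, the rule is x ↦ 15x + 16 (mod 26).
On squad: s(18)→15·18+16≡0=a; q(16)→15·16+16≡22=w; u(20)→15·20+16≡4=e; a(0)→15·0+16≡16=q; d(3)→15·3+16≡9=j (all mod 26).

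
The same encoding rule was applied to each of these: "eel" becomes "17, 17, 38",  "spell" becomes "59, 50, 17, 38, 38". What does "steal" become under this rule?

59, 62, 17, 5, 38

e(#5)→17 and e(#5)→17: differences scale by 3, so n = 3·pos + 2. The formula is n = 3×(alphabet index, a=1) + 2.
For steal: s=19→59, t=20→62, e=5→17, a=1→5, l=12→38.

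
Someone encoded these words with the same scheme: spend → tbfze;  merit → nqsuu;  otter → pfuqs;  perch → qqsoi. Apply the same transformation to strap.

Shifts by position in spend: pos 0: s→t (+1), pos 1: p→b (+12), pos 2: e→f (+1), pos 3: n→z (+12) — repeating every 2. A repeating key of period 2 is used — shifts +1, +12 over and over.
Applying it to strap: s+1=t, t+12=f, r+1=s, a+12=m, p+1=q.

tfsmq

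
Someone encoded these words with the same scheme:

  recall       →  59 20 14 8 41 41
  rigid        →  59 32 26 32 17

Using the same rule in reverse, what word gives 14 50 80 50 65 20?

coyote

r(#18)→59 and e(#5)→20: differences scale by 3, so n = 3·pos + 5. With a=1..z=26, the number is 3·pos + 5.
Undoing it on 14 50 80 50 65 20: 14→(14−5)÷3=3=c, 50→(50−5)÷3=15=o, 80→(80−5)÷3=25=y, 50→(50−5)÷3=15=o, 65→(65−5)÷3=20=t, 20→(20−5)÷3=5=e.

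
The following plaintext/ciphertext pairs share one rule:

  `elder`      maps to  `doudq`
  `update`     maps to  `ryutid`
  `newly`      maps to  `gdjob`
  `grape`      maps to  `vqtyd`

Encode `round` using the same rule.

qprgu

e(4)→d(3) and l(11)→o(14) fit y≡9x+19 (mod 26); the inverse of 9 mod 26 is 3. Each letter's alphabet position (a=0..z=25) is mapped through 9·x+19 mod 26 — an affine cipher.
For round: r(17)→9·17+19≡16=q; o(14)→9·14+19≡15=p; u(20)→9·20+19≡17=r; n(13)→9·13+19≡6=g; d(3)→9·3+19≡20=u (all mod 26).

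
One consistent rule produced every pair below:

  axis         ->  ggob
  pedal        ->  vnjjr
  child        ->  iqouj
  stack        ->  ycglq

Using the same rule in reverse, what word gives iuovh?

climb

The shifts repeat in a cycle of length 2: positions 0,1,… shift by +6, +9, then the pattern repeats.
Reversing it on iuovh: i−6=c, u−9=l, o−6=i, v−9=m, h−6=b.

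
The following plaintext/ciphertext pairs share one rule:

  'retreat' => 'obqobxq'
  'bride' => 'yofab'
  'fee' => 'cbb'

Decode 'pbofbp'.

Compare letters: r→o is +23, e→b is +23, t→q is +23 — a constant shift. This is a Caesar cipher with shift 23.
Decoding pbofbp: p−23=s, b−23=e, o−23=r, f−23=i, b−23=e, p−23=s.

series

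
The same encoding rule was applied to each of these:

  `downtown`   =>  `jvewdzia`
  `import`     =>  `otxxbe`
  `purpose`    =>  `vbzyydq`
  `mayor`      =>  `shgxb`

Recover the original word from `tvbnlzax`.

In downtown: d→j is +6, o→v is +7, w→e is +8, n→w is +9 — the shift increases by 1 each position. Letter i (0-indexed) is shifted by i+6, so successive shifts are 6, 7, 8, ….
Undoing it on tvbnlzax: t−6=n, v−7=o, b−8=t, n−9=e, l−10=b, z−11=o, a−12=o, x−13=k.

notebook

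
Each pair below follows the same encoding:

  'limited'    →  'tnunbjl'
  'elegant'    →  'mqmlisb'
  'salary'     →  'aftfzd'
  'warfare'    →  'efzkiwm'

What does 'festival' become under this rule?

Shifts by position in limited: pos 0: l→t (+8), pos 1: i→n (+5), pos 2: m→u (+8), pos 3: i→n (+5) — repeating every 2. The shifts repeat in a cycle of length 2: positions 0,1,… shift by +8, +5, then the pattern repeats.
On festival: f+8=n, e+5=j, s+8=a, t+5=y, i+8=q, v+5=a, a+8=i, l+5=q.

njayqaiq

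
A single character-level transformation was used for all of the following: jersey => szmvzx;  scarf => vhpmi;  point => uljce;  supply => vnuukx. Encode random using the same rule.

mpcqlt

j(9)→s(18) and e(4)→z(25) fit y≡9x+15 (mod 26); the inverse of 9 mod 26 is 3. Treating letters as 0–25, the rule is x ↦ 9x + 15 (mod 26).
On random: r(17)→9·17+15≡12=m; a(0)→9·0+15≡15=p; n(13)→9·13+15≡2=c; d(3)→9·3+15≡16=q; o(14)→9·14+15≡11=l; m(12)→9·12+15≡19=t (all mod 26).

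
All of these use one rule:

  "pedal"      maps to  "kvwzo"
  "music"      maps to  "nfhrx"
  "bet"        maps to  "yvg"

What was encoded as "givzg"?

Each pair mirrors across the alphabet (p↔k, e↔v, d↔w): positions sum to 25. Letters are reflected about the middle of the alphabet (position → 25−position): Atbash.
Decoding givzg: g↔t, i↔r, v↔e, z↔a, g↔t.

treat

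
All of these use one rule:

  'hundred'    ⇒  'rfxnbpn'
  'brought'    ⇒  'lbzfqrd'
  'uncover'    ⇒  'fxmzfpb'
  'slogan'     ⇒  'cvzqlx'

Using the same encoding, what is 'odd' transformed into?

The shift depends on letter class: consonant h→r is +10, but vowel u→f is +11. Vowels shift forward by 11 and consonants shift forward by 10.
For odd: o(vowel)+11=z, d(cons)+10=n, d(cons)+10=n.

znn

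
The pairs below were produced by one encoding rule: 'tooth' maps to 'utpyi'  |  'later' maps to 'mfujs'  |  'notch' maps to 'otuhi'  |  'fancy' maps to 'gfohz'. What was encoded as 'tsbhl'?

snack

Shifts by position in tooth: pos 0: t→u (+1), pos 1: o→t (+5), pos 2: o→p (+1), pos 3: t→y (+5) — repeating every 2. It's a Vigenère-style cipher with numeric key [1,5]: position i shifts by key[i mod 2].
Reversing it on tsbhl: t−1=s, s−5=n, b−1=a, h−5=c, l−1=k.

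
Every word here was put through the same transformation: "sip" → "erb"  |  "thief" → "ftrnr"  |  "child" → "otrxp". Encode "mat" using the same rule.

yjf

The shift depends on letter class: consonant s→e is +12, but vowel i→r is +9. Vowels shift forward by 9 and consonants shift forward by 12.
For mat: m(cons)+12=y, a(vowel)+9=j, t(cons)+12=f.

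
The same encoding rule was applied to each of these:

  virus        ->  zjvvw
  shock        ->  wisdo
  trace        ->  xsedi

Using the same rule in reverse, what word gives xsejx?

Shifts by position in virus: pos 0: v→z (+4), pos 1: i→j (+1), pos 2: r→v (+4), pos 3: u→v (+1) — repeating every 2. A repeating key of period 2 is used — shifts +4, +1 over and over.
Reversing it on xsejx: x−4=t, s−1=r, e−4=a, j−1=i, x−4=t.

trait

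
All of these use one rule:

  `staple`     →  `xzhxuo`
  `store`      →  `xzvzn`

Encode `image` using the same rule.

In staple: s→x is +5, t→z is +6, a→h is +7, p→x is +8 — the shift increases by 1 each position. Letter i (0-indexed) is shifted by i+5, so successive shifts are 5, 6, 7, ….
Applying it to image: i+5=n, m+6=s, a+7=h, g+8=o, e+9=n.

nshon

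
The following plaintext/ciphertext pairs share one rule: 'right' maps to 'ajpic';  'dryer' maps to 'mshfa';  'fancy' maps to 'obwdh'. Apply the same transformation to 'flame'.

Shifts by position in right: pos 0: r→a (+9), pos 1: i→j (+1), pos 2: g→p (+9), pos 3: h→i (+1) — repeating every 2. The shifts repeat in a cycle of length 2: positions 0,1,… shift by +9, +1, then the pattern repeats.
For flame: f+9=o, l+1=m, a+9=j, m+1=n, e+9=n.

omjnn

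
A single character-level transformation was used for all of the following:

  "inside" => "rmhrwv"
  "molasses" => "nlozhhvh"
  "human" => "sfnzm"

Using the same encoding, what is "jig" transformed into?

qrt

Each pair mirrors across the alphabet (i↔r, n↔m, s↔h): positions sum to 25. Each letter is replaced by its mirror in the alphabet: a↔z, b↔y, c↔x, and so on (the Atbash cipher).
For jig: j↔q, i↔r, g↔t.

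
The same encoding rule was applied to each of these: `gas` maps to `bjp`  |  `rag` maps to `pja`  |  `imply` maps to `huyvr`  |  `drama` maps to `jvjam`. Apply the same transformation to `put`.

cdy

The output letters match the input read backwards, each shifted +9: gas reversed is sag. The word is reversed, then every letter is shifted forward by 9.
On put: reverse → tup; then shift: t+9=c, u+9=d, p+9=y.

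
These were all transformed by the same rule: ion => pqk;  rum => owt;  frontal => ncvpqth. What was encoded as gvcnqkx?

violate

Two steps: reverse the string, then apply a Caesar shift of +2.
Reversing it on gvcnqkx: shift back: g−2=e, v−2=t, c−2=a, n−2=l, q−2=o, k−2=i, x−2=v → etaloiv; then reverse → violate.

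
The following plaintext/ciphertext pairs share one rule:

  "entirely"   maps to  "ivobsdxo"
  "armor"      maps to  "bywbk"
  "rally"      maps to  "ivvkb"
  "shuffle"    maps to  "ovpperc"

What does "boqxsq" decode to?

ginger

The output letters match the input read backwards, each shifted +10: entirely reversed is yleritne. The word is reversed, then every letter is shifted forward by 10.
Undoing it on boqxsq: shift back: b−10=r, o−10=e, q−10=g, x−10=n, s−10=i, q−10=g → regnig; then reverse → ginger.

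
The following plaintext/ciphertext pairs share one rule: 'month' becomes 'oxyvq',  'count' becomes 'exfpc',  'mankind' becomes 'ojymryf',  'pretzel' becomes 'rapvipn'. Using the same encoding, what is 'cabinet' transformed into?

Shifts by position in month: pos 0: m→o (+2), pos 1: o→x (+9), pos 2: n→y (+11), pos 3: t→v (+2), pos 4: h→q (+9) — repeating every 3. It's a Vigenère-style cipher with numeric key [2,9,11]: position i shifts by key[i mod 3].
Applying it to cabinet: c+2=e, a+9=j, b+11=m, i+2=k, n+9=w, e+11=p, t+2=v.

ejmkwpv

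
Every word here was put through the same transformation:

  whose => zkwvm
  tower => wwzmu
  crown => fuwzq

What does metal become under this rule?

The shift depends on letter class: consonant w→z is +3, but vowel o→w is +8. The rule splits by letter class: vowels +8, consonants +3.
On metal: m(cons)+3=p, e(vowel)+8=m, t(cons)+3=w, a(vowel)+8=i, l(cons)+3=o.

pmwio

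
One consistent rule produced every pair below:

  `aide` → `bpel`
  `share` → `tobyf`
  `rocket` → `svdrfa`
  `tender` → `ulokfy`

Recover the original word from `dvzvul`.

It's a Vigenère-style cipher with numeric key [1,7]: position i shifts by key[i mod 2].
Undoing it on dvzvul: d−1=c, v−7=o, z−1=y, v−7=o, u−1=t, l−7=e.

coyote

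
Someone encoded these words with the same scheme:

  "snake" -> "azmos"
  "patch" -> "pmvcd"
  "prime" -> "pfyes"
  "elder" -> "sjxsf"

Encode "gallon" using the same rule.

Each letter's alphabet position (a=0..z=25) is mapped through 21·x+12 mod 26 — an affine cipher.
Applying it to gallon: g(6)→21·6+12≡8=i; a(0)→21·0+12≡12=m; l(11)→21·11+12≡9=j; l(11)→21·11+12≡9=j; o(14)→21·14+12≡20=u; n(13)→21·13+12≡25=z (all mod 26).

imjjuz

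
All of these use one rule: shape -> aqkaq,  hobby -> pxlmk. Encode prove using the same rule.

xaygq

In shape: s→a is +8, h→q is +9, a→k is +10, p→a is +11 — the shift increases by 1 each position. Letter i (0-indexed) is shifted by i+8, so successive shifts are 8, 9, 10, ….
On prove: p+8=x, r+9=a, o+10=y, v+11=g, e+12=q.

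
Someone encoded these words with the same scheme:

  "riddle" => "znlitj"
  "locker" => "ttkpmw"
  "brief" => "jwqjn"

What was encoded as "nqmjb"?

fleet

Shifts by position in riddle: pos 0: r→z (+8), pos 1: i→n (+5), pos 2: d→l (+8), pos 3: d→i (+5) — repeating every 2. It's a Vigenère-style cipher with numeric key [8,5]: position i shifts by key[i mod 2].
Decoding nqmjb: n−8=f, q−5=l, m−8=e, j−5=e, b−8=t.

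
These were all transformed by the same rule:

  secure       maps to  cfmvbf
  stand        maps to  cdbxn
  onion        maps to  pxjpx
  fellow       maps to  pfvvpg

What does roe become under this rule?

The shift depends on letter class: consonant s→c is +10, but vowel e→f is +1. The rule splits by letter class: vowels +1, consonants +10.
For roe: r(cons)+10=b, o(vowel)+1=p, e(vowel)+1=f.

bpf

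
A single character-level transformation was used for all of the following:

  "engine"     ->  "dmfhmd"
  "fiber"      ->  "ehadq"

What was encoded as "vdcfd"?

wedge

Compare letters: e→d is +25, n→m is +25, g→f is +25 — a constant shift. It's a constant shift of +25 (ROT25).
Decoding vdcfd: v−25=w, d−25=e, c−25=d, f−25=g, d−25=e.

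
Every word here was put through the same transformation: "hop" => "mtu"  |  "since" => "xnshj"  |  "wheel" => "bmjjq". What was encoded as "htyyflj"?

cottage

Compare letters: h→m is +5, o→t is +5, p→u is +5 — a constant shift. This is a Caesar cipher with shift 5.
Reversing it on htyyflj: h−5=c, t−5=o, y−5=t, y−5=t, f−5=a, l−5=g, j−5=e.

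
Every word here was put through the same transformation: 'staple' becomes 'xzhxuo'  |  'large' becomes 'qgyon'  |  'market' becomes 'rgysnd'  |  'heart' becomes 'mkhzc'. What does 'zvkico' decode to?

Letter i (0-indexed) is shifted by i+5, so successive shifts are 5, 6, 7, ….
Reversing it on zvkico: z−5=u, v−6=p, k−7=d, i−8=a, c−9=t, o−10=e.

update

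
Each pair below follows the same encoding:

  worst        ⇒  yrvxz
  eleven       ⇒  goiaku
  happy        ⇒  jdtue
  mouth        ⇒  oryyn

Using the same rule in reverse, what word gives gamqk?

exile

In worst: w→y is +2, o→r is +3, r→v is +4, s→x is +5 — the shift increases by 1 each position. Letter i (0-indexed) is shifted by i+2, so successive shifts are 2, 3, 4, ….
Reversing it on gamqk: g−2=e, a−3=x, m−4=i, q−5=l, k−6=e.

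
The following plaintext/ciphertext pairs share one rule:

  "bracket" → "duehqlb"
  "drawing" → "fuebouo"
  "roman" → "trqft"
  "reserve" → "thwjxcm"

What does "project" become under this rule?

rusokjb

In bracket: b→d is +2, r→u is +3, a→e is +4, c→h is +5 — the shift increases by 1 each position. The shift increases by 1 at each position, starting from +2: 2, 3, 4, ….
On project: p+2=r, r+3=u, o+4=s, j+5=o, e+6=k, c+7=j, t+8=b.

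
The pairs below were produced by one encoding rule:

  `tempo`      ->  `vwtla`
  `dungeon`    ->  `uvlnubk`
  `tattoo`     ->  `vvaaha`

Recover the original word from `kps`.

The output letters match the input read backwards, each shifted +7: tempo reversed is opmet. The word is reversed, then every letter is shifted forward by 7.
Decoding kps: shift back: k−7=d, p−7=i, s−7=l → dil; then reverse → lid.

lid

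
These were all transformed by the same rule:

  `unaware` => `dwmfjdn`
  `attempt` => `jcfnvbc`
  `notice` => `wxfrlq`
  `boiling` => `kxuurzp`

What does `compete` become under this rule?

lxyynfn

The shifts repeat in a cycle of length 3: positions 0,1,… shift by +9, +9, +12, then the pattern repeats.
Applying it to compete: c+9=l, o+9=x, m+12=y, p+9=y, e+9=n, t+12=f, e+9=n.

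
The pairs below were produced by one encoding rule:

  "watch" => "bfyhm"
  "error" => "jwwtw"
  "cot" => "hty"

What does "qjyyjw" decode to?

letter

This is a Caesar cipher with shift 5.
Decoding qjyyjw: q−5=l, j−5=e, y−5=t, y−5=t, j−5=e, w−5=r.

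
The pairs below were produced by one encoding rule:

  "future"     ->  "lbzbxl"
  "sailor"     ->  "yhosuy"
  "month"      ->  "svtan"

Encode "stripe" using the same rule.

Shifts by position in future: pos 0: f→l (+6), pos 1: u→b (+7), pos 2: t→z (+6), pos 3: u→b (+7) — repeating every 2. A repeating key of period 2 is used — shifts +6, +7 over and over.
Applying it to stripe: s+6=y, t+7=a, r+6=x, i+7=p, p+6=v, e+7=l.

yaxpvl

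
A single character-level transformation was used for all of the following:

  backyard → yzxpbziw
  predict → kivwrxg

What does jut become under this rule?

Each pair mirrors across the alphabet (b↔y, a↔z, c↔x): positions sum to 25. This is the alphabet-reversal cipher (Atbash): a becomes z, b becomes y, etc.
For jut: j↔q, u↔f, t↔g.

qfg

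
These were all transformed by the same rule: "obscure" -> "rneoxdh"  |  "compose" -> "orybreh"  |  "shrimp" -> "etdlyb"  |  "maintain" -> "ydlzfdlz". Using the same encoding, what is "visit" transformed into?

hlelf

The shift depends on letter class: consonant b→n is +12, but vowel o→r is +3. Two shifts are in play — +3 for a/e/i/o/u, +12 for every other letter.
Applying it to visit: v(cons)+12=h, i(vowel)+3=l, s(cons)+12=e, i(vowel)+3=l, t(cons)+12=f.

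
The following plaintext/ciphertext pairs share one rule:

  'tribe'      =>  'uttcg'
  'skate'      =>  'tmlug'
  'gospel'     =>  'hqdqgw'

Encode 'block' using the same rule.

cnzdm

Shifts by position in tribe: pos 0: t→u (+1), pos 1: r→t (+2), pos 2: i→t (+11), pos 3: b→c (+1), pos 4: e→g (+2) — repeating every 3. It's a Vigenère-style cipher with numeric key [1,2,11]: position i shifts by key[i mod 3].
For block: b+1=c, l+2=n, o+11=z, c+1=d, k+2=m.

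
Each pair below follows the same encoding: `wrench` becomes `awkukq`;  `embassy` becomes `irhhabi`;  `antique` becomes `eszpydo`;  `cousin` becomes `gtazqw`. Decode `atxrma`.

worker

In wrench: w→a is +4, r→w is +5, e→k is +6, n→u is +7 — the shift increases by 1 each position. Each letter shifts forward by (position + 4), i.e. 4, 5, 6, … — the shift grows by one for each successive letter.
Undoing it on atxrma: a−4=w, t−5=o, x−6=r, r−7=k, m−8=e, a−9=r.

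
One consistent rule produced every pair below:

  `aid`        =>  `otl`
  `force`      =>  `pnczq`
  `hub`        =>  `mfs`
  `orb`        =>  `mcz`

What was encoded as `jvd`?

The output letters match the input read backwards, each shifted +11: aid reversed is dia. The word is reversed, then every letter is shifted forward by 11.
Undoing it on jvd: shift back: j−11=y, v−11=k, d−11=s → yks; then reverse → sky.

sky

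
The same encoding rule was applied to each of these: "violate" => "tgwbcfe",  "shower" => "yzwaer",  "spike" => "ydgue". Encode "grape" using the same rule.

srcde

Each letter's alphabet position (a=0..z=25) is mapped through 7·x+2 mod 26 — an affine cipher.
Applying it to grape: g(6)→7·6+2≡18=s; r(17)→7·17+2≡17=r; a(0)→7·0+2≡2=c; p(15)→7·15+2≡3=d; e(4)→7·4+2≡4=e (all mod 26).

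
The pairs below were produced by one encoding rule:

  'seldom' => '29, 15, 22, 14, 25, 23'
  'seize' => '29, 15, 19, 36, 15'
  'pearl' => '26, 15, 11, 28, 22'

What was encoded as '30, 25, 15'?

toe

s is letter #19 and maps to 29: an offset of 10. Letters become their 1-based position plus 10 (so a→11, b→12, …).
Reversing it on 30, 25, 15: 30→(30−10)÷1=20=t, 25→(25−10)÷1=15=o, 15→(15−10)÷1=5=e.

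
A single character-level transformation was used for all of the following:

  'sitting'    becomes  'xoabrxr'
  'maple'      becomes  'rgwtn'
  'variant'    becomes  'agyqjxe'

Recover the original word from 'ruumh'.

In sitting: s→x is +5, i→o is +6, t→a is +7, t→b is +8 — the shift increases by 1 each position. Letter i (0-indexed) is shifted by i+5, so successive shifts are 5, 6, 7, ….
Decoding ruumh: r−5=m, u−6=o, u−7=n, m−8=e, h−9=y.

money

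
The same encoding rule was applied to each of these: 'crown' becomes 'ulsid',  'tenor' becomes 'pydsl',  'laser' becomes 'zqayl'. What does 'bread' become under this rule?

flyqj

c(2)→u(20) and r(17)→l(11) fit y≡15x+16 (mod 26); the inverse of 15 mod 26 is 7. Treating letters as 0–25, the rule is x ↦ 15x + 16 (mod 26).
On bread: b(1)→15·1+16≡5=f; r(17)→15·17+16≡11=l; e(4)→15·4+16≡24=y; a(0)→15·0+16≡16=q; d(3)→15·3+16≡9=j (all mod 26).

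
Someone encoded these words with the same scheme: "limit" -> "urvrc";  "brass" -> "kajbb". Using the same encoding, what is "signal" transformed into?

brpwju

Compare letters: l→u is +9, i→r is +9, m→v is +9 — a constant shift. Each letter is shifted forward by 9 in the alphabet (a Caesar shift of +9).
For signal: s+9=b, i+9=r, g+9=p, n+9=w, a+9=j, l+9=u.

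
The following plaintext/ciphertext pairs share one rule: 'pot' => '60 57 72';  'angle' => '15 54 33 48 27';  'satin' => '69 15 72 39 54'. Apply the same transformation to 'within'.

p(#16)→60 and o(#15)→57: differences scale by 3, so n = 3·pos + 12. Each letter becomes 3×(its alphabet position, a=1..z=26) + 12.
On within: w=23→81, i=9→39, t=20→72, h=8→36, i=9→39, n=14→54.

81 39 72 36 39 54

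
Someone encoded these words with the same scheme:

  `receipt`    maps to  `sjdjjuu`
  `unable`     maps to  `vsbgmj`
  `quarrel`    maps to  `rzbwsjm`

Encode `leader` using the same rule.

mjbifw

Shifts by position in receipt: pos 0: r→s (+1), pos 1: e→j (+5), pos 2: c→d (+1), pos 3: e→j (+5) — repeating every 2. The shifts repeat in a cycle of length 2: positions 0,1,… shift by +1, +5, then the pattern repeats.
On leader: l+1=m, e+5=j, a+1=b, d+5=i, e+1=f, r+5=w.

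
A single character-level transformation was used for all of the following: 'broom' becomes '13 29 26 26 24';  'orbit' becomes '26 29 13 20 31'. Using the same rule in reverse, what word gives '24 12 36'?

may

b is letter #2 and maps to 13: an offset of 11. Letters become their 1-based position plus 11 (so a→12, b→13, …).
Reversing it on 24 12 36: 24→(24−11)÷1=13=m, 12→(12−11)÷1=1=a, 36→(36−11)÷1=25=y.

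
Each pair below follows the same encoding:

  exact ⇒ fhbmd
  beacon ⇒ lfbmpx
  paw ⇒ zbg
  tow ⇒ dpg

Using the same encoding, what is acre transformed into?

bmbf

The shift depends on letter class: consonant x→h is +10, but vowel e→f is +1. The rule splits by letter class: vowels +1, consonants +10.
On acre: a(vowel)+1=b, c(cons)+10=m, r(cons)+10=b, e(vowel)+1=f.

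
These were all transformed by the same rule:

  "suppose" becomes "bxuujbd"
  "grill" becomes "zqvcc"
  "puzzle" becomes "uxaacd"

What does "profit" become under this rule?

s(18)→b(1) and u(20)→x(23) fit y≡11x+11 (mod 26); the inverse of 11 mod 26 is 19. Each letter's alphabet position (a=0..z=25) is mapped through 11·x+11 mod 26 — an affine cipher.
Applying it to profit: p(15)→11·15+11≡20=u; r(17)→11·17+11≡16=q; o(14)→11·14+11≡9=j; f(5)→11·5+11≡14=o; i(8)→11·8+11≡21=v; t(19)→11·19+11≡12=m (all mod 26).

uqjovm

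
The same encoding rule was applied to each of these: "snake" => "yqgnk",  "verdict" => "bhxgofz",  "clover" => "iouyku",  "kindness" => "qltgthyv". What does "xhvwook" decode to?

reptile

Shifts by position in snake: pos 0: s→y (+6), pos 1: n→q (+3), pos 2: a→g (+6), pos 3: k→n (+3) — repeating every 2. It's a Vigenère-style cipher with numeric key [6,3]: position i shifts by key[i mod 2].
Reversing it on xhvwook: x−6=r, h−3=e, v−6=p, w−3=t, o−6=i, o−3=l, k−6=e.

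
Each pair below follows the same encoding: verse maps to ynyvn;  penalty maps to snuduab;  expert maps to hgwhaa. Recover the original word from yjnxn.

vague

Shifts by position in verse: pos 0: v→y (+3), pos 1: e→n (+9), pos 2: r→y (+7), pos 3: s→v (+3), pos 4: e→n (+9) — repeating every 3. A repeating key of period 3 is used — shifts +3, +9, +7 over and over.
Reversing it on yjnxn: y−3=v, j−9=a, n−7=g, x−3=u, n−9=e.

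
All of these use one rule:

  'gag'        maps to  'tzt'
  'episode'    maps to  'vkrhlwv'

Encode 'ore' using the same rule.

Each letter is replaced by its mirror in the alphabet: a↔z, b↔y, c↔x, and so on (the Atbash cipher).
For ore: o↔l, r↔i, e↔v.

liv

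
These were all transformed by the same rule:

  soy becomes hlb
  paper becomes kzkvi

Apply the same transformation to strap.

hgizk

Each pair mirrors across the alphabet (s↔h, o↔l, y↔b): positions sum to 25. This is the alphabet-reversal cipher (Atbash): a becomes z, b becomes y, etc.
Applying it to strap: s↔h, t↔g, r↔i, a↔z, p↔k.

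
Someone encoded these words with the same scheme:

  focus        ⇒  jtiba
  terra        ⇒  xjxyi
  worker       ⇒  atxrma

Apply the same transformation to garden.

kfxkmw

The shift increases by 1 at each position, starting from +4: 4, 5, 6, ….
Applying it to garden: g+4=k, a+5=f, r+6=x, d+7=k, e+8=m, n+9=w.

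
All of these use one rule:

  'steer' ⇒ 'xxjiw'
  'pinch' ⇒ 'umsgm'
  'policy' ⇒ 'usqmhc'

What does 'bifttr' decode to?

weapon

Shifts by position in steer: pos 0: s→x (+5), pos 1: t→x (+4), pos 2: e→j (+5), pos 3: e→i (+4) — repeating every 2. It's a Vigenère-style cipher with numeric key [5,4]: position i shifts by key[i mod 2].
Decoding bifttr: b−5=w, i−4=e, f−5=a, t−4=p, t−5=o, r−4=n.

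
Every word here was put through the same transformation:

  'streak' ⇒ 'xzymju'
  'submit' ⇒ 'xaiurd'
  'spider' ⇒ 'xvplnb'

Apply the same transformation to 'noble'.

In streak: s→x is +5, t→z is +6, r→y is +7, e→m is +8 — the shift increases by 1 each position. Letter i (0-indexed) is shifted by i+5, so successive shifts are 5, 6, 7, ….
On noble: n+5=s, o+6=u, b+7=i, l+8=t, e+9=n.

suitn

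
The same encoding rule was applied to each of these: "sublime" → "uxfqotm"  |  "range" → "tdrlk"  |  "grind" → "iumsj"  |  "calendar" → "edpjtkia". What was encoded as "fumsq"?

In sublime: s→u is +2, u→x is +3, b→f is +4, l→q is +5 — the shift increases by 1 each position. The shift increases by 1 at each position, starting from +2: 2, 3, 4, ….
Undoing it on fumsq: f−2=d, u−3=r, m−4=i, s−5=n, q−6=k.

drink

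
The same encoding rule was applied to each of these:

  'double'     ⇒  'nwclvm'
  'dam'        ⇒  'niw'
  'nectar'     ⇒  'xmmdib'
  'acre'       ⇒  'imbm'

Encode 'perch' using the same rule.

zmbmr

The shift depends on letter class: consonant d→n is +10, but vowel o→w is +8. The rule splits by letter class: vowels +8, consonants +10.
Applying it to perch: p(cons)+10=z, e(vowel)+8=m, r(cons)+10=b, c(cons)+10=m, h(cons)+10=r.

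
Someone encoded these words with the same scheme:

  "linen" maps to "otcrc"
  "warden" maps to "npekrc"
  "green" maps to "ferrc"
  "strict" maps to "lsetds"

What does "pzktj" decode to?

audio

Treating letters as 0–25, the rule is x ↦ 7x + 15 (mod 26).
Reversing it on pzktj: p(15)→15·(15−15)≡0=a; z(25)→15·(25−15)≡20=u; k(10)→15·(10−15)≡3=d; t(19)→15·(19−15)≡8=i; j(9)→15·(9−15)≡14=o (all mod 26).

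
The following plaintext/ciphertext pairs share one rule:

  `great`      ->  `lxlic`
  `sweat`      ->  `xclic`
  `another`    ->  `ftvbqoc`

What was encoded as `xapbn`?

Letter i (0-indexed) is shifted by i+5, so successive shifts are 5, 6, 7, ….
Undoing it on xapbn: x−5=s, a−6=u, p−7=i, b−8=t, n−9=e.

suite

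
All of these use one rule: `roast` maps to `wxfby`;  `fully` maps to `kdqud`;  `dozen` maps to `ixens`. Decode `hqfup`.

The shifts repeat in a cycle of length 2: positions 0,1,… shift by +5, +9, then the pattern repeats.
Undoing it on hqfup: h−5=c, q−9=h, f−5=a, u−9=l, p−5=k.

chalk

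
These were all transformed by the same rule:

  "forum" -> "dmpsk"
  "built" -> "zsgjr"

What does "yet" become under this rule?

wcr

Compare letters: f→d is +24, o→m is +24, r→p is +24 — a constant shift. It's a constant shift of +24 (ROT24).
Applying it to yet: y+24=w, e+24=c, t+24=r.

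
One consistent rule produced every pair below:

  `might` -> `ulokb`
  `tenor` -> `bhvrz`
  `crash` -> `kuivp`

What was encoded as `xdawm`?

Shifts by position in might: pos 0: m→u (+8), pos 1: i→l (+3), pos 2: g→o (+8), pos 3: h→k (+3) — repeating every 2. A repeating key of period 2 is used — shifts +8, +3 over and over.
Undoing it on xdawm: x−8=p, d−3=a, a−8=s, w−3=t, m−8=e.

paste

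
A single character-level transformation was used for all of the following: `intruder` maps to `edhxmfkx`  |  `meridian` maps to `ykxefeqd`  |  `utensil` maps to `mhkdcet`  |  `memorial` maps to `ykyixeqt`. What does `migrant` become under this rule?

i(8)→e(4) and n(13)→d(3) fit y≡5x+16 (mod 26); the inverse of 5 mod 26 is 21. This is an affine cipher: with a=0,…,z=25, each position x becomes (5x+16) mod 26.
On migrant: m(12)→5·12+16≡24=y; i(8)→5·8+16≡4=e; g(6)→5·6+16≡20=u; r(17)→5·17+16≡23=x; a(0)→5·0+16≡16=q; n(13)→5·13+16≡3=d; t(19)→5·19+16≡7=h (all mod 26).

yeuxqdh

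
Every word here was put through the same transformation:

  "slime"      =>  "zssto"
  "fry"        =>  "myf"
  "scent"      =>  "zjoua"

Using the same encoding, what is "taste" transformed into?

The shift depends on letter class: consonant s→z is +7, but vowel i→s is +10. Vowels shift forward by 10 and consonants shift forward by 7.
For taste: t(cons)+7=a, a(vowel)+10=k, s(cons)+7=z, t(cons)+7=a, e(vowel)+10=o.

akzao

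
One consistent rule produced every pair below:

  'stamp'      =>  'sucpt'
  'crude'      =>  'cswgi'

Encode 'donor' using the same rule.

Letter i (0-indexed) is shifted by i+0, so successive shifts are 0, 1, 2, ….
Applying it to donor: d+0=d, o+1=p, n+2=p, o+3=r, r+4=v.

dpprv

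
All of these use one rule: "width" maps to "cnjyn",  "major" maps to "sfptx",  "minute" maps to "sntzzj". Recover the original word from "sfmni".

Shifts by position in width: pos 0: w→c (+6), pos 1: i→n (+5), pos 2: d→j (+6), pos 3: t→y (+5) — repeating every 2. A repeating key of period 2 is used — shifts +6, +5 over and over.
Reversing it on sfmni: s−6=m, f−5=a, m−6=g, n−5=i, i−6=c.

magic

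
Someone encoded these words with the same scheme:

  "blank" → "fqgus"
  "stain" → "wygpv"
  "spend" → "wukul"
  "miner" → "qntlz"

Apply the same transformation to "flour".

In blank: b→f is +4, l→q is +5, a→g is +6, n→u is +7 — the shift increases by 1 each position. Letter i (0-indexed) is shifted by i+4, so successive shifts are 4, 5, 6, ….
For flour: f+4=j, l+5=q, o+6=u, u+7=b, r+8=z.

jqubz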